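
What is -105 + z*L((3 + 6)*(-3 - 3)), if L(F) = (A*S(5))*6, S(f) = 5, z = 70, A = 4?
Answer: 8295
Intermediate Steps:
L(F) = 120 (L(F) = (4*5)*6 = 20*6 = 120)
-105 + z*L((3 + 6)*(-3 - 3)) = -105 + 70*120 = -105 + 8400 = 8295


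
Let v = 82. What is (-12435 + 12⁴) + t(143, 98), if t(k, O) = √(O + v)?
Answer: 8301 + 6*√5 ≈ 8314.4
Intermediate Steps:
t(k, O) = √(82 + O) (t(k, O) = √(O + 82) = √(82 + O))
(-12435 + 12⁴) + t(143, 98) = (-12435 + 12⁴) + √(82 + 98) = (-12435 + 20736) + √180 = 8301 + 6*√5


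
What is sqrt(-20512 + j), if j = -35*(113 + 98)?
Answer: I*sqrt(27897) ≈ 167.02*I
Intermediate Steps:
j = -7385 (j = -35*211 = -7385)
sqrt(-20512 + j) = sqrt(-20512 - 7385) = sqrt(-27897) = I*sqrt(27897)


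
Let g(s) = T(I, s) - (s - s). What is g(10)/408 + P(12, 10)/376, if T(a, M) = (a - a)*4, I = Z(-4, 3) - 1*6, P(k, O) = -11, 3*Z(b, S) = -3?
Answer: -11/376 ≈ -0.029255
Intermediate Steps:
Z(b, S) = -1 (Z(b, S) = (⅓)*(-3) = -1)
I = -7 (I = -1 - 1*6 = -1 - 6 = -7)
T(a, M) = 0 (T(a, M) = 0*4 = 0)
g(s) = 0 (g(s) = 0 - (s - s) = 0 - 1*0 = 0 + 0 = 0)
g(10)/408 + P(12, 10)/376 = 0/408 - 11/376 = 0*(1/408) - 11*1/376 = 0 - 11/376 = -11/376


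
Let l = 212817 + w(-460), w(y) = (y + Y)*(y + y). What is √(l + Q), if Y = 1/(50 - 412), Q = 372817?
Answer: √33050493934/181 ≈ 1004.4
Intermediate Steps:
Y = -1/362 (Y = 1/(-362) = -1/362 ≈ -0.0027624)
w(y) = 2*y*(-1/362 + y) (w(y) = (y - 1/362)*(y + y) = (-1/362 + y)*(2*y) = 2*y*(-1/362 + y))
l = 115119537/181 (l = 212817 + (1/181)*(-460)*(-1 + 362*(-460)) = 212817 + (1/181)*(-460)*(-1 - 166520) = 212817 + (1/181)*(-460)*(-166521) = 212817 + 76599660/181 = 115119537/181 ≈ 6.3602e+5)
√(l + Q) = √(115119537/181 + 372817) = √(182599414/181) = √33050493934/181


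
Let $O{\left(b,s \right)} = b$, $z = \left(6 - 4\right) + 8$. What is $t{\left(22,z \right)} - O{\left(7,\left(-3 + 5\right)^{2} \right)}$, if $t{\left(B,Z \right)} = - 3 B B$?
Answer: $-1459$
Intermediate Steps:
$z = 10$ ($z = 2 + 8 = 10$)
$t{\left(B,Z \right)} = - 3 B^{2}$
$t{\left(22,z \right)} - O{\left(7,\left(-3 + 5\right)^{2} \right)} = - 3 \cdot 22^{2} - 7 = \left(-3\right) 484 - 7 = -1452 - 7 = -1459$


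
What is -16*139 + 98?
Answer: -2126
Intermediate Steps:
-16*139 + 98 = -2224 + 98 = -2126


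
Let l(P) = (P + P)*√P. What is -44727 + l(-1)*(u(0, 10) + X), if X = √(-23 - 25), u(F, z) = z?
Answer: -44727 - 20*I + 8*√3 ≈ -44713.0 - 20.0*I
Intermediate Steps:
l(P) = 2*P^(3/2) (l(P) = (2*P)*√P = 2*P^(3/2))
X = 4*I*√3 (X = √(-48) = 4*I*√3 ≈ 6.9282*I)
-44727 + l(-1)*(u(0, 10) + X) = -44727 + (2*(-1)^(3/2))*(10 + 4*I*√3) = -44727 + (2*(-I))*(10 + 4*I*√3) = -44727 + (-2*I)*(10 + 4*I*√3) = -44727 - 2*I*(10 + 4*I*√3)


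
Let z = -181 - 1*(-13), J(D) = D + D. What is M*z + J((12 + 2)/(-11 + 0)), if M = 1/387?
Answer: -4228/1419 ≈ -2.9796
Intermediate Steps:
J(D) = 2*D
z = -168 (z = -181 + 13 = -168)
M = 1/387 ≈ 0.0025840
M*z + J((12 + 2)/(-11 + 0)) = (1/387)*(-168) + 2*((12 + 2)/(-11 + 0)) = -56/129 + 2*(14/(-11)) = -56/129 + 2*(14*(-1/11)) = -56/129 + 2*(-14/11) = -56/129 - 28/11 = -4228/1419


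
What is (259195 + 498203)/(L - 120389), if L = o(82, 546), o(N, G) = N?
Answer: -757398/120307 ≈ -6.2955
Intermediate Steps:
L = 82
(259195 + 498203)/(L - 120389) = (259195 + 498203)/(82 - 120389) = 757398/(-120307) = 757398*(-1/120307) = -757398/120307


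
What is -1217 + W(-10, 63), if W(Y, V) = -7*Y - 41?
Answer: -1188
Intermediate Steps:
W(Y, V) = -41 - 7*Y
-1217 + W(-10, 63) = -1217 + (-41 - 7*(-10)) = -1217 + (-41 + 70) = -1217 + 29 = -1188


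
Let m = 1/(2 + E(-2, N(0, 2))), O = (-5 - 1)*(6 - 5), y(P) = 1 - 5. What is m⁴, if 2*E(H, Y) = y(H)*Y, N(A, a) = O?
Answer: 1/38416 ≈ 2.6031e-5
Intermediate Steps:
y(P) = -4
O = -6 (O = -6*1 = -6)
N(A, a) = -6
E(H, Y) = -2*Y (E(H, Y) = (-4*Y)/2 = -2*Y)
m = 1/14 (m = 1/(2 - 2*(-6)) = 1/(2 + 12) = 1/14 ≈ 0.071429)
m⁴ = (1/14)⁴ = 1/38416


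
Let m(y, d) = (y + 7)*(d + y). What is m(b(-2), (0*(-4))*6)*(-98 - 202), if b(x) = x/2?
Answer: 1800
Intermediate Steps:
b(x) = x/2 (b(x) = x*(1/2) = x/2)
m(y, d) = (7 + y)*(d + y)
m(b(-2), (0*(-4))*6)*(-98 - 202) = (((1/2)*(-2))**2 + 7*((0*(-4))*6) + 7*((1/2)*(-2)) + ((0*(-4))*6)*((1/2)*(-2)))*(-98 - 202) = ((-1)**2 + 7*(0*6) + 7*(-1) + (0*6)*(-1))*(-300) = (1 + 7*0 - 7 + 0*(-1))*(-300) = (1 + 0 - 7 + 0)*(-300) = -6*(-300) = 1800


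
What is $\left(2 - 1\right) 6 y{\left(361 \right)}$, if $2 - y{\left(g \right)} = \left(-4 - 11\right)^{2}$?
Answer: $-1338$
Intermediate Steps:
$y{\left(g \right)} = -223$ ($y{\left(g \right)} = 2 - \left(-4 - 11\right)^{2} = 2 - \left(-15\right)^{2} = 2 - 225 = -223$)
$\left(2 - 1\right) 6 y{\left(361 \right)} = \left(2 - 1\right) 6 \left(-223\right) = 1 \cdot 6 \left(-223\right) = 6 \left(-223\right) = -1338$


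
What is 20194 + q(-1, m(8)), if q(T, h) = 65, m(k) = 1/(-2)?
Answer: 20259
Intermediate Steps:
m(k) = -½
20194 + q(-1, m(8)) = 20194 + 65 = 20259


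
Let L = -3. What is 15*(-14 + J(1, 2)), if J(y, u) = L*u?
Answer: -300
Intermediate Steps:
J(y, u) = -3*u
15*(-14 + J(1, 2)) = 15*(-14 - 3*2) = 15*(-14 - 6) = 15*(-20) = -300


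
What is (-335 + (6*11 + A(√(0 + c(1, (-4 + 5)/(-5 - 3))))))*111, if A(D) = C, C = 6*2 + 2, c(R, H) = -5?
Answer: -28305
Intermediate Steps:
C = 14 (C = 12 + 2 = 14)
A(D) = 14
(-335 + (6*11 + A(√(0 + c(1, (-4 + 5)/(-5 - 3))))))*111 = (-335 + (6*11 + 14))*111 = (-335 + (66 + 14))*111 = (-335 + 80)*111 = -255*111 = -28305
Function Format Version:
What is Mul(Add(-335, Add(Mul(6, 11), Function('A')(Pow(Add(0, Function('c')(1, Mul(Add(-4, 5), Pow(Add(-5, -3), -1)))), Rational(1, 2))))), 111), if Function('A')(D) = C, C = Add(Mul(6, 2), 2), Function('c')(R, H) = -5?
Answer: -28305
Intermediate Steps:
C = 14 (C = Add(12, 2) = 14)
Function('A')(D) = 14
Mul(Add(-335, Add(Mul(6, 11), Function('A')(Pow(Add(0, Function('c')(1, Mul(Add(-4, 5), Pow(Add(-5, -3), -1)))), Rational(1, 2))))), 111) = Mul(Add(-335, Add(Mul(6, 11), 14)), 111) = Mul(Add(-335, Add(66, 14)), 111) = Mul(Add(-335, 80), 111) = Mul(-255, 111) = -28305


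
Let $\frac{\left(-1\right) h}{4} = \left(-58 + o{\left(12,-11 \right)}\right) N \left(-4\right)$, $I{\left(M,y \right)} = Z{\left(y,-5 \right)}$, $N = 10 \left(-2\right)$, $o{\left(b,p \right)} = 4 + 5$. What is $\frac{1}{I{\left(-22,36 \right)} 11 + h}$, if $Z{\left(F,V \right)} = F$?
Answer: $\frac{1}{16076} \approx 6.2205 \cdot 10^{-5}$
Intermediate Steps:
$o{\left(b,p \right)} = 9$
$N = -20$
$I{\left(M,y \right)} = y$
$h = 15680$ ($h = - 4 \left(-58 + 9\right) \left(-20\right) \left(-4\right) = - 4 \left(-49\right) \left(-20\right) \left(-4\right) = - 4 \cdot 980 \left(-4\right) = \left(-4\right) \left(-3920\right) = 15680$)
$\frac{1}{I{\left(-22,36 \right)} 11 + h} = \frac{1}{36 \cdot 11 + 15680} = \frac{1}{396 + 15680} = \frac{1}{16076}$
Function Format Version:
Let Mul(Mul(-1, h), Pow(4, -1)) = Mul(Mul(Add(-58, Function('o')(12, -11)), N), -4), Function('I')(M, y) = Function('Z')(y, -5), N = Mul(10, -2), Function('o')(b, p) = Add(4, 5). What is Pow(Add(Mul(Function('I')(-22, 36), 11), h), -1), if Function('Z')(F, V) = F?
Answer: Rational(1, 16076) ≈ 6.2205e-5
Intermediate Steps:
Function('o')(b, p) = 9
N = -20
Function('I')(M, y) = y
h = 15680 (h = Mul(-4, Mul(Mul(Add(-58, 9), -20), -4)) = Mul(-4, Mul(Mul(-49, -20), -4)) = Mul(-4, Mul(980, -4)) = Mul(-4, -3920) = 15680)
Pow(Add(Mul(Function('I')(-22, 36), 11), h), -1) = Pow(Add(Mul(36, 11), 15680), -1) = Pow(Add(396, 15680), -1) = Pow(16076, -1) = Rational(1, 16076)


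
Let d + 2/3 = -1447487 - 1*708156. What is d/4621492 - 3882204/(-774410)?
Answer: 24408334074697/5368394429580 ≈ 4.5467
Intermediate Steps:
d = -6466931/3 (d = -⅔ + (-1447487 - 1*708156) = -⅔ + (-1447487 - 708156) = -⅔ - 2155643 = -6466931/3 ≈ -2.1556e+6)
d/4621492 - 3882204/(-774410) = -6466931/3/4621492 - 3882204/(-774410) = -6466931/3*1/4621492 - 3882204*(-1/774410) = -6466931/13864476 + 1941102/387205 = 24408334074697/5368394429580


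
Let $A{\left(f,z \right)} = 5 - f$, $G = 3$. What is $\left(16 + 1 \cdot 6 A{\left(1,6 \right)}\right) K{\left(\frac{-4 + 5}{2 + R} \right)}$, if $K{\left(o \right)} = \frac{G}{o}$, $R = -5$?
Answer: $-360$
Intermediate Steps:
$K{\left(o \right)} = \frac{3}{o}$
$\left(16 + 1 \cdot 6 A{\left(1,6 \right)}\right) K{\left(\frac{-4 + 5}{2 + R} \right)} = \left(16 + 1 \cdot 6 \left(5 - 1\right)\right) \frac{3}{\left(-4 + 5\right) \frac{1}{2 - 5}} = \left(16 + 6 \left(5 - 1\right)\right) \frac{3}{1 \frac{1}{-3}} = \left(16 + 6 \cdot 4\right) \frac{3}{1 \left(- \frac{1}{3}\right)} = \left(16 + 24\right) \frac{3}{- \frac{1}{3}} = 40 \cdot 3 \left(-3\right) = 40 \left(-9\right) = -360$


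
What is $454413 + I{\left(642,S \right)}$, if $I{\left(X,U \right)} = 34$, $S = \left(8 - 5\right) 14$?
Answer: $454447$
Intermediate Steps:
$S = 42$ ($S = 3 \cdot 14 = 42$)
$454413 + I{\left(642,S \right)} = 454413 + 34 = 454447$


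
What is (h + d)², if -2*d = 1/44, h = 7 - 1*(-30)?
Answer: 10595025/7744 ≈ 1368.2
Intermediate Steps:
h = 37 (h = 7 + 30 = 37)
d = -1/88 (d = -½/44 = -½*1/44 = -1/88 ≈ -0.011364)
(h + d)² = (37 - 1/88)² = (3255/88)² = 10595025/7744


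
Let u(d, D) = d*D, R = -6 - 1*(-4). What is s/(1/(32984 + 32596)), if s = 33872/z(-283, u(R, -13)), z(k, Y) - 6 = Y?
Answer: 69416430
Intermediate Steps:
R = -2 (R = -6 + 4 = -2)
u(d, D) = D*d
z(k, Y) = 6 + Y
s = 2117/2 (s = 33872/(6 - 13*(-2)) = 33872/(6 + 26) = 33872/32 = 33872*(1/32) = 2117/2 ≈ 1058.5)
s/(1/(32984 + 32596)) = 2117/(2*(1/(32984 + 32596))) = 2117/(2*(1/65580)) = (2117/2)*65580 = 69416430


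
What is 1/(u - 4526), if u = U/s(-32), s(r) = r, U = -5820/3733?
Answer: -29864/135163009 ≈ -0.00022095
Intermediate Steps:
U = -5820/3733 (U = -5820*1/3733 = -5820/3733 ≈ -1.5591)
u = 1455/29864 (u = -5820/3733/(-32) = -5820/3733*(-1/32) = 1455/29864 ≈ 0.048721)
1/(u - 4526) = 1/(1455/29864 - 4526) = 1/(-135163009/29864) = -29864/135163009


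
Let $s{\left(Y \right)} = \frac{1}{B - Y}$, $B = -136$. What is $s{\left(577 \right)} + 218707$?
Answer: $\frac{155938090}{713} \approx 2.1871 \cdot 10^{5}$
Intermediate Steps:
$s{\left(Y \right)} = \frac{1}{-136 - Y}$
$s{\left(577 \right)} + 218707 = - \frac{1}{136 + 577} + 218707 = - \frac{1}{713} + 218707 = \frac{155938090}{713}$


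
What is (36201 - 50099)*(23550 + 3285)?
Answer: -372952830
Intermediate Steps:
(36201 - 50099)*(23550 + 3285) = -13898*26835 = -372952830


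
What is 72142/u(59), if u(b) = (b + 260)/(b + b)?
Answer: 8512756/319 ≈ 26686.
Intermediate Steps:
u(b) = (260 + b)/(2*b) (u(b) = (260 + b)/((2*b)) = (260 + b)*(1/(2*b)) = (260 + b)/(2*b))
72142/u(59) = 72142/(((½)*(260 + 59)/59)) = 72142/(((½)*(1/59)*319)) = 72142/(319/118) = 72142*(118/319) = 8512756/319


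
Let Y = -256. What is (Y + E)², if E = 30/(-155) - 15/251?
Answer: 3975665124649/60543961 ≈ 65666.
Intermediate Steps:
E = -1971/7781 (E = 30*(-1/155) - 15*1/251 = -6/31 - 15/251 = -1971/7781 ≈ -0.25331)
(Y + E)² = (-256 - 1971/7781)² = (-1993907/7781)² = 3975665124649/60543961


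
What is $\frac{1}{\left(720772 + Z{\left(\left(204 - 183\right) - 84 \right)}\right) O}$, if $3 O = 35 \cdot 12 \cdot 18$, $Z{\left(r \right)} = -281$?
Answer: $\frac{1}{1815637320} \approx 5.5077 \cdot 10^{-10}$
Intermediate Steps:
$O = 2520$ ($O = \frac{35 \cdot 12 \cdot 18}{3} = \frac{420 \cdot 18}{3} = \frac{1}{3} \cdot 7560 = 2520$)
$\frac{1}{\left(720772 + Z{\left(\left(204 - 183\right) - 84 \right)}\right) O} = \frac{1}{\left(720772 - 281\right) 2520} = \frac{1}{720491} \cdot \frac{1}{2520} = \frac{1}{1815637320}$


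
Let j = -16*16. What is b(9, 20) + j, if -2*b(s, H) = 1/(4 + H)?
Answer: -12289/48 ≈ -256.02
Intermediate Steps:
b(s, H) = -1/(2*(4 + H))
j = -256
b(9, 20) + j = -1/(8 + 2*20) - 256 = -1/(8 + 40) - 256 = -1/48 - 256 = -12289/48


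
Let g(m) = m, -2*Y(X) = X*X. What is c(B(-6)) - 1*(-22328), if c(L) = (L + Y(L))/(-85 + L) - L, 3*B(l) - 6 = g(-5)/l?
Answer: 398916073/17868 ≈ 22326.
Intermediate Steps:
Y(X) = -X**2/2 (Y(X) = -X*X/2 = -X**2/2)
B(l) = 2 - 5/(3*l) (B(l) = 2 + (-5/l)/3 = 2 - 5/(3*l))
c(L) = -L + (L - L**2/2)/(-85 + L) (c(L) = (L - L**2/2)/(-85 + L) - L = -L + (L - L**2/2)/(-85 + L))
c(B(-6)) - 1*(-22328) = (2 - 5/3/(-6))*(172 - 3*(2 - 5/3/(-6)))/(2*(-85 + (2 - 5/3/(-6)))) - 1*(-22328) = (2 - 5/3*(-1/6))*(172 - 3*(2 - 5/3*(-1/6)))/(2*(-85 + (2 - 5/3*(-1/6)))) + 22328 = (2 + 5/18)*(172 - 3*(2 + 5/18))/(2*(-85 + (2 + 5/18))) + 22328 = (1/2)*(41/18)*(172 - 3*41/18)/(-85 + 41/18) + 22328 = (1/2)*(41/18)*(172 - 41/6)/(-1489/18) + 22328 = (1/2)*(41/18)*(-18/1489)*(991/6) + 22328 = -40631/17868 + 22328 = 398916073/17868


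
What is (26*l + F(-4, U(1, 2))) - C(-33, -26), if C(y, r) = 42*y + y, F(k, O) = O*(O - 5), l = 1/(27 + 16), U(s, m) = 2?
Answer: 60785/43 ≈ 1413.6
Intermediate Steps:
l = 1/43 ≈ 0.023256
F(k, O) = O*(-5 + O)
C(y, r) = 43*y
(26*l + F(-4, U(1, 2))) - C(-33, -26) = (26*(1/43) + 2*(-5 + 2)) - 43*(-33) = (26/43 + 2*(-3)) - 1*(-1419) = (26/43 - 6) + 1419 = -232/43 + 1419 = 60785/43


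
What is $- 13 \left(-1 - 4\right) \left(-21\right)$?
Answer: $-1365$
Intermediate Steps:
$- 13 \left(-1 - 4\right) \left(-21\right) = \left(-13\right) \left(-5\right) \left(-21\right) = 65 \left(-21\right) = -1365$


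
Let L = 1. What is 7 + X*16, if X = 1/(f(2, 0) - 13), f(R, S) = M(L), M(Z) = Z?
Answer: 17/3 ≈ 5.6667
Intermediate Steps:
f(R, S) = 1
X = -1/12 (X = 1/(1 - 13) = 1/(-12) = -1/12 ≈ -0.083333)
7 + X*16 = 7 - 1/12*16 = 7 - 4/3 = 17/3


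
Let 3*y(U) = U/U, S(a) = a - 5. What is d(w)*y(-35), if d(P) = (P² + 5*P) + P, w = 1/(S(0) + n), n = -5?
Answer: -59/300 ≈ -0.19667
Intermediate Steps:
S(a) = -5 + a
w = -⅒ (w = 1/((-5 + 0) - 5) = 1/(-5 - 5) = 1/(-10) = -⅒ ≈ -0.10000)
y(U) = ⅓ (y(U) = (U/U)/3 = (⅓)*1 = ⅓)
d(P) = P² + 6*P
d(w)*y(-35) = -(6 - ⅒)/10*(⅓) = -⅒*59/10*(⅓) = -59/100*⅓ = -59/300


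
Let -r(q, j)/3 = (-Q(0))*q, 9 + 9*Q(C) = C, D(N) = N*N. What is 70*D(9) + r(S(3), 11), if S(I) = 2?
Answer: 5664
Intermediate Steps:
D(N) = N²
Q(C) = -1 + C/9
r(q, j) = -3*q (r(q, j) = -3*(-(-1 + (⅑)*0))*q = -3*(-(-1 + 0))*q = -3*(-1*(-1))*q = -3*q)
70*D(9) + r(S(3), 11) = 70*9² - 3*2 = 70*81 - 6 = 5670 - 6 = 5664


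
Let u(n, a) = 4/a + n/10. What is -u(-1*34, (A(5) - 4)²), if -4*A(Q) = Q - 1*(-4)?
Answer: 2061/625 ≈ 3.2976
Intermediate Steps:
A(Q) = -1 - Q/4 (A(Q) = -(Q - 1*(-4))/4 = -(Q + 4)/4 = -(4 + Q)/4 = -1 - Q/4)
u(n, a) = 4/a + n/10 (u(n, a) = 4/a + n*(⅒) = 4/a + n/10)
-u(-1*34, (A(5) - 4)²) = -(4/(((-1 - ¼*5) - 4)²) + (-1*34)/10) = -(4/(((-1 - 5/4) - 4)²) + (⅒)*(-34)) = -(4/((-9/4 - 4)²) - 17/5) = -(4/((-25/4)²) - 17/5) = -(4/(625/16) - 17/5) = -(4*(16/625) - 17/5) = -(64/625 - 17/5) = -1*(-2061/625) = 2061/625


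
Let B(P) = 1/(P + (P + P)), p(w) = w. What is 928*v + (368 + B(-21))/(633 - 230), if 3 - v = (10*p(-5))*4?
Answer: 4782904559/25389 ≈ 1.8839e+5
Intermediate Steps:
B(P) = 1/(3*P) (B(P) = 1/(P + 2*P) = 1/(3*P))
v = 203 (v = 3 - 10*(-5)*4 = 3 - (-50)*4 = 3 - 1*(-200) = 3 + 200 = 203)
928*v + (368 + B(-21))/(633 - 230) = 928*203 + (368 + (1/3)/(-21))/(633 - 230) = 188384 + (368 + (1/3)*(-1/21))/403 = 188384 + (368 - 1/63)*(1/403) = 188384 + (23183/63)*(1/403) = 188384 + 23183/25389 = 4782904559/25389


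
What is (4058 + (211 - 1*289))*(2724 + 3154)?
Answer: 23394440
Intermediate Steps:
(4058 + (211 - 1*289))*(2724 + 3154) = (4058 + (211 - 289))*5878 = (4058 - 78)*5878 = 3980*5878 = 23394440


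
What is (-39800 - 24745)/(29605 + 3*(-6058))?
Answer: -64545/11431 ≈ -5.6465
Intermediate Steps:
(-39800 - 24745)/(29605 + 3*(-6058)) = -64545/(29605 - 18174) = -64545/11431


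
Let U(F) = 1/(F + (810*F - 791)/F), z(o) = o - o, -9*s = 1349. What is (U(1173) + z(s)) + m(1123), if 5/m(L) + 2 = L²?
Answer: 1490928311/2932458257036 ≈ 0.00050842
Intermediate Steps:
s = -1349/9 (s = -⅑*1349 = -1349/9 ≈ -149.89)
z(o) = 0
m(L) = 5/(-2 + L²)
U(F) = 1/(F + (-791 + 810*F)/F)
(U(1173) + z(s)) + m(1123) = (1173/(-791 + 1173² + 810*1173) + 0) + 5/(-2 + 1123²) = (1173/(-791 + 1375929 + 950130) + 0) + 5/(-2 + 1261129) = (1173/2325268 + 0) + 5/1261127 = 1173/2325268 + 5/1261127 = 1490928311/2932458257036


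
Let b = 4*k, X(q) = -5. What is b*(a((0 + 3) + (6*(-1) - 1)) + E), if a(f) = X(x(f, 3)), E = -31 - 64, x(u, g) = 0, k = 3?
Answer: -1200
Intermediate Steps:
E = -95
a(f) = -5
b = 12 (b = 4*3 = 12)
b*(a((0 + 3) + (6*(-1) - 1)) + E) = 12*(-5 - 95) = 12*(-100) = -1200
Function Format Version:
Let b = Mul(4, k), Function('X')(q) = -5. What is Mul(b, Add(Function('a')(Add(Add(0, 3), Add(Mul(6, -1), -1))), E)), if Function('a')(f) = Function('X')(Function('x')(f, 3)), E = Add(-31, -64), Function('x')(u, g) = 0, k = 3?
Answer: -1200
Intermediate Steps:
E = -95
Function('a')(f) = -5
b = 12 (b = Mul(4, 3) = 12)
Mul(b, Add(Function('a')(Add(Add(0, 3), Add(Mul(6, -1), -1))), E)) = Mul(12, Add(-5, -95)) = Mul(12, -100) = -1200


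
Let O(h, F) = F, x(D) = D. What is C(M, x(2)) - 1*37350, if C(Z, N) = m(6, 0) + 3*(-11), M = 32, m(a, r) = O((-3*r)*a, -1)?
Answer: -37384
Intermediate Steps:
m(a, r) = -1
C(Z, N) = -34 (C(Z, N) = -1 + 3*(-11) = -1 - 33 = -34)
C(M, x(2)) - 1*37350 = -34 - 1*37350 = -34 - 37350 = -37384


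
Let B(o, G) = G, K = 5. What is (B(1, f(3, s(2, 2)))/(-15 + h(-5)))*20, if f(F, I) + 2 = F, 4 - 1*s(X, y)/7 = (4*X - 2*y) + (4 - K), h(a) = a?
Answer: -1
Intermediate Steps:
s(X, y) = 35 - 28*X + 14*y (s(X, y) = 28 - 7*((4*X - 2*y) + (4 - 1*5)) = 28 - 7*((-2*y + 4*X) + (4 - 5)) = 28 - 7*((-2*y + 4*X) - 1) = 28 - 7*(-1 - 2*y + 4*X) = 28 + (7 - 28*X + 14*y) = 35 - 28*X + 14*y)
f(F, I) = -2 + F
(B(1, f(3, s(2, 2)))/(-15 + h(-5)))*20 = ((-2 + 3)/(-15 - 5))*20 = (1/(-20))*20 = -1/20*1*20 = -1/20*20 = -1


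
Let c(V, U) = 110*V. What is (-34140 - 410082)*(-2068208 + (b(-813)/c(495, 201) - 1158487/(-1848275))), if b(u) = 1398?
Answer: 1698090095992475424/1848275 ≈ 9.1874e+11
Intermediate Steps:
(-34140 - 410082)*(-2068208 + (b(-813)/c(495, 201) - 1158487/(-1848275))) = (-34140 - 410082)*(-2068208 + (1398/((110*495)) - 1158487/(-1848275))) = -444222*(-2068208 + (1398/54450 - 1158487*(-1/1848275))) = -444222*(-2068208 + (1398*(1/54450) + 105317/168025)) = -444222*(-2068208 + (233/9075 + 105317/168025)) = -444222*(-2068208 + 3617824/5544825) = -444222*(-11467847805776/5544825) = 1698090095992475424/1848275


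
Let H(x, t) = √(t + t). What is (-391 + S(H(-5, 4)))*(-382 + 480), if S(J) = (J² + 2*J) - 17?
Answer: -39200 + 392*√2 ≈ -38646.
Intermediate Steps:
H(x, t) = √2*√t (H(x, t) = √(2*t) = √2*√t)
S(J) = -17 + J² + 2*J
(-391 + S(H(-5, 4)))*(-382 + 480) = (-391 + (-17 + (√2*√4)² + 2*(√2*√4)))*(-382 + 480) = (-391 + (-17 + (√2*2)² + 2*(√2*2)))*98 = (-391 + (-17 + (2*√2)² + 2*(2*√2)))*98 = (-391 + (-17 + 8 + 4*√2))*98 = (-391 + (-9 + 4*√2))*98 = (-400 + 4*√2)*98 = -39200 + 392*√2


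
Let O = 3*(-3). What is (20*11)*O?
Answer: -1980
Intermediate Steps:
O = -9
(20*11)*O = (20*11)*(-9) = 220*(-9) = -1980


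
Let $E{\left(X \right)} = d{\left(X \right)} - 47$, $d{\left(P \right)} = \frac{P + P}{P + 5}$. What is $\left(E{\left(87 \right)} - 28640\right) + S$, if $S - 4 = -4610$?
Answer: $- \frac{1531391}{46} \approx -33291.0$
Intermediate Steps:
$d{\left(P \right)} = \frac{2 P}{5 + P}$
$E{\left(X \right)} = -47 + \frac{2 X}{5 + X}$ ($E{\left(X \right)} = \frac{2 X}{5 + X} - 47 = -47 + \frac{2 X}{5 + X}$)
$S = -4606$ ($S = 4 - 4610 = -4606$)
$\left(E{\left(87 \right)} - 28640\right) + S = \left(\frac{5 \left(-47 - 783\right)}{5 + 87} - 28640\right) - 4606 = \left(\frac{5 \left(-47 - 783\right)}{92} - 28640\right) - 4606 = \left(5 \cdot \frac{1}{92} \left(-830\right) - 28640\right) - 4606 = \left(- \frac{2075}{46} - 28640\right) - 4606 = - \frac{1319515}{46} - 4606 = - \frac{1531391}{46}$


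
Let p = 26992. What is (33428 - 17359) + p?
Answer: 43061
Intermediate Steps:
(33428 - 17359) + p = (33428 - 17359) + 26992 = 16069 + 26992 = 43061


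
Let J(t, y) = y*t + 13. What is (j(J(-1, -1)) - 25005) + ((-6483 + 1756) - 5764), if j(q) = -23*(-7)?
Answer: -35335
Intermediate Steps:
J(t, y) = 13 + t*y (J(t, y) = t*y + 13 = 13 + t*y)
j(q) = 161
(j(J(-1, -1)) - 25005) + ((-6483 + 1756) - 5764) = (161 - 25005) + ((-6483 + 1756) - 5764) = -24844 + (-4727 - 5764) = -24844 - 10491 = -35335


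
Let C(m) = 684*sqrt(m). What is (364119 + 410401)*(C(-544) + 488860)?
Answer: 378631847200 + 2119086720*I*sqrt(34) ≈ 3.7863e+11 + 1.2356e+10*I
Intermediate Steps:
(364119 + 410401)*(C(-544) + 488860) = (364119 + 410401)*(684*sqrt(-544) + 488860) = 774520*(684*(4*I*sqrt(34)) + 488860) = 774520*(2736*I*sqrt(34) + 488860) = 774520*(488860 + 2736*I*sqrt(34)) = 378631847200 + 2119086720*I*sqrt(34)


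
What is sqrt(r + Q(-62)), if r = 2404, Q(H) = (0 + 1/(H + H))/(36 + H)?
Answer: sqrt(6246900582)/1612 ≈ 49.031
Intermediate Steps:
Q(H) = 1/(2*H*(36 + H)) (Q(H) = (0 + 1/(2*H))/(36 + H) = (1/(2*H))/(36 + H) = 1/(2*H*(36 + H)))
sqrt(r + Q(-62)) = sqrt(2404 + (1/2)/(-62*(36 - 62))) = sqrt(2404 + (1/2)*(-1/62)/(-26)) = sqrt(2404 + (1/2)*(-1/62)*(-1/26)) = sqrt(2404 + 1/3224) = sqrt(7750497/3224) = sqrt(6246900582)/1612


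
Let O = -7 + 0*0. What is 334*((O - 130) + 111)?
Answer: -8684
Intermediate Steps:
O = -7 (O = -7 + 0 = -7)
334*((O - 130) + 111) = 334*((-7 - 130) + 111) = 334*(-137 + 111) = 334*(-26) = -8684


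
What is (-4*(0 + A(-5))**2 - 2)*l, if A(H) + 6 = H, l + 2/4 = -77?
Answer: 37665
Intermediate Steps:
l = -155/2 (l = -1/2 - 77 = -155/2 ≈ -77.500)
A(H) = -6 + H
(-4*(0 + A(-5))**2 - 2)*l = (-4*(0 + (-6 - 5))**2 - 2)*(-155/2) = (-4*(0 - 11)**2 - 2)*(-155/2) = (-4*(-11)**2 - 2)*(-155/2) = (-4*121 - 2)*(-155/2) = (-484 - 2)*(-155/2) = -486*(-155/2) = 37665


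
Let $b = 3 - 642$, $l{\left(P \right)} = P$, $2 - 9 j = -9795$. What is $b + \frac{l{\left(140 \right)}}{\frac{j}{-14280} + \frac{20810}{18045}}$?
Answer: $- \frac{28252430757}{55504763} \approx -509.01$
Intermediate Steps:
$j = \frac{9797}{9}$ ($j = \frac{2}{9} - - \frac{3265}{3} = \frac{2}{9} + \frac{3265}{3} = \frac{9797}{9} \approx 1088.6$)
$b = -639$ ($b = 3 - 642 = -639$)
$b + \frac{l{\left(140 \right)}}{\frac{j}{-14280} + \frac{20810}{18045}} = -639 + \frac{140}{\frac{9797}{9 \left(-14280\right)} + \frac{20810}{18045}} = -639 + \frac{140}{\frac{9797}{9} \left(- \frac{1}{14280}\right) + 20810 \cdot \frac{1}{18045}} = -639 + \frac{140}{- \frac{9797}{128520} + \frac{4162}{3609}} = -639 + \frac{140}{\frac{55504763}{51536520}} = -639 + 140 \cdot \frac{51536520}{55504763} = -639 + \frac{7215112800}{55504763} = - \frac{28252430757}{55504763}$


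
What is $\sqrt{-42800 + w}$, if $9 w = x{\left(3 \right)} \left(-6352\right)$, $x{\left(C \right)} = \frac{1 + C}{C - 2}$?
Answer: $\frac{4 i \sqrt{25663}}{3} \approx 213.6 i$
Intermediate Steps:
$x{\left(C \right)} = \frac{1 + C}{-2 + C}$
$w = - \frac{25408}{9}$ ($w = \frac{\frac{1 + 3}{-2 + 3} \left(-6352\right)}{9} = \frac{1^{-1} \cdot 4 \left(-6352\right)}{9} = \frac{1 \cdot 4 \left(-6352\right)}{9} = \frac{4 \left(-6352\right)}{9} = \frac{1}{9} \left(-25408\right) = - \frac{25408}{9} \approx -2823.1$)
$\sqrt{-42800 + w} = \sqrt{-42800 - \frac{25408}{9}} = \sqrt{- \frac{410608}{9}} = \frac{4 i \sqrt{25663}}{3}$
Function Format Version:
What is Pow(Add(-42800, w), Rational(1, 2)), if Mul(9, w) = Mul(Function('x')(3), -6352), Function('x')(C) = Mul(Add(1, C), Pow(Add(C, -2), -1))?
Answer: Mul(Rational(4, 3), I, Pow(25663, Rational(1, 2))) ≈ Mul(213.60, I)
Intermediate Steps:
Function('x')(C) = Mul(Pow(Add(-2, C), -1), Add(1, C)) (Function('x')(C) = Mul(Add(1, C), Pow(Add(-2, C), -1)) = Mul(Pow(Add(-2, C), -1), Add(1, C)))
w = Rational(-25408, 9) (w = Mul(Rational(1, 9), Mul(Mul(Pow(Add(-2, 3), -1), Add(1, 3)), -6352)) = Mul(Rational(1, 9), Mul(Mul(Pow(1, -1), 4), -6352)) = Mul(Rational(1, 9), Mul(Mul(1, 4), -6352)) = Mul(Rational(1, 9), Mul(4, -6352)) = Mul(Rational(1, 9), -25408) = Rational(-25408, 9) ≈ -2823.1)
Pow(Add(-42800, w), Rational(1, 2)) = Pow(Add(-42800, Rational(-25408, 9)), Rational(1, 2)) = Pow(Rational(-410608, 9), Rational(1, 2)) = Mul(Rational(4, 3), I, Pow(25663, Rational(1, 2)))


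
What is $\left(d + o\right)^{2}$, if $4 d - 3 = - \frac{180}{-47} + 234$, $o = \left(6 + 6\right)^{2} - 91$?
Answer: $\frac{452966089}{35344} \approx 12816.0$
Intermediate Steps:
$o = 53$ ($o = 12^{2} - 91 = 144 - 91 = 53$)
$d = \frac{11319}{188}$ ($d = \frac{3}{4} + \frac{- \frac{180}{-47} + 234}{4} = \frac{3}{4} + \frac{\left(-180\right) \left(- \frac{1}{47}\right) + 234}{4} = \frac{3}{4} + \frac{\frac{180}{47} + 234}{4} = \frac{3}{4} + \frac{1}{4} \cdot \frac{11178}{47} = \frac{3}{4} + \frac{5589}{94} = \frac{11319}{188} \approx 60.207$)
$\left(d + o\right)^{2} = \left(\frac{11319}{188} + 53\right)^{2} = \left(\frac{21283}{188}\right)^{2} = \frac{452966089}{35344}$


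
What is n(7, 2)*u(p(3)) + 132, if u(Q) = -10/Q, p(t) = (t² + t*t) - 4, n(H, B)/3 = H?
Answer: 117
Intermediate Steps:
n(H, B) = 3*H
p(t) = -4 + 2*t² (p(t) = (t² + t²) - 4 = 2*t² - 4 = -4 + 2*t²)
n(7, 2)*u(p(3)) + 132 = (3*7)*(-10/(-4 + 2*3²)) + 132 = 21*(-10/(-4 + 2*9)) + 132 = 21*(-10/(-4 + 18)) + 132 = 21*(-10/14) + 132 = 21*(-10*1/14) + 132 = 21*(-5/7) + 132 = -15 + 132 = 117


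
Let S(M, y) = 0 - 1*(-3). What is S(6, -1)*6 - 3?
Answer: 15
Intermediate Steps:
S(M, y) = 3 (S(M, y) = 0 + 3 = 3)
S(6, -1)*6 - 3 = 3*6 - 3 = 18 - 3 = 15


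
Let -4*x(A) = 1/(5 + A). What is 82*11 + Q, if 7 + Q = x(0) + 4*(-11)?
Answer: 17019/20 ≈ 850.95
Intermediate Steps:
x(A) = -1/(4*(5 + A))
Q = -1021/20 (Q = -7 + (-1/(20 + 4*0) + 4*(-11)) = -7 + (-1/(20 + 0) - 44) = -7 + (-1/20 - 44) = -7 - 881/20 = -1021/20 ≈ -51.050)
82*11 + Q = 82*11 - 1021/20 = 902 - 1021/20 = 17019/20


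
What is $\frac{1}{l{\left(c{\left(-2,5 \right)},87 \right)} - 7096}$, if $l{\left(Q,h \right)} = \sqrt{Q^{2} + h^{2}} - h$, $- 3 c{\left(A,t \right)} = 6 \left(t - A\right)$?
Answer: $- \frac{7183}{51587724} - \frac{\sqrt{7765}}{51587724} \approx -0.00014095$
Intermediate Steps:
$c{\left(A,t \right)} = - 2 t + 2 A$ ($c{\left(A,t \right)} = - \frac{6 \left(t - A\right)}{3} = - \frac{- 6 A + 6 t}{3} = - 2 t + 2 A$)
$\frac{1}{l{\left(c{\left(-2,5 \right)},87 \right)} - 7096} = \frac{1}{\left(\sqrt{\left(\left(-2\right) 5 + 2 \left(-2\right)\right)^{2} + 87^{2}} - 87\right) - 7096} = \frac{1}{\left(\sqrt{\left(-10 - 4\right)^{2} + 7569} - 87\right) - 7096} = \frac{1}{\left(\sqrt{\left(-14\right)^{2} + 7569} - 87\right) - 7096} = \frac{1}{\left(\sqrt{196 + 7569} - 87\right) - 7096} = \frac{1}{\left(\sqrt{7765} - 87\right) - 7096} = \frac{1}{\left(-87 + \sqrt{7765}\right) - 7096} = \frac{1}{-7183 + \sqrt{7765}}$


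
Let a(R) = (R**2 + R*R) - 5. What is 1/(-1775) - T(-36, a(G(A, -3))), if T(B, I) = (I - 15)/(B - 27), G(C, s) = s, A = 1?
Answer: -3613/111825 ≈ -0.032309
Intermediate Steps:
a(R) = -5 + 2*R**2 (a(R) = (R**2 + R**2) - 5 = 2*R**2 - 5 = -5 + 2*R**2)
T(B, I) = (-15 + I)/(-27 + B)
1/(-1775) - T(-36, a(G(A, -3))) = 1/(-1775) - (-15 + (-5 + 2*(-3)**2))/(-27 - 36) = -1/1775 - (-15 + (-5 + 2*9))/(-63) = -1/1775 - (-1)*(-15 + (-5 + 18))/63 = -1/1775 - (-1)*(-15 + 13)/63 = -1/1775 - (-1)*(-2)/63 = -1/1775 - 1*2/63 = -1/1775 - 2/63 = -3613/111825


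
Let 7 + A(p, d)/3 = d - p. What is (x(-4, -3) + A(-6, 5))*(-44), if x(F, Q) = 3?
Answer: -660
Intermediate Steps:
A(p, d) = -21 - 3*p + 3*d (A(p, d) = -21 + 3*(d - p) = -21 + (-3*p + 3*d) = -21 - 3*p + 3*d)
(x(-4, -3) + A(-6, 5))*(-44) = (3 + (-21 - 3*(-6) + 3*5))*(-44) = (3 + (-21 + 18 + 15))*(-44) = (3 + 12)*(-44) = 15*(-44) = -660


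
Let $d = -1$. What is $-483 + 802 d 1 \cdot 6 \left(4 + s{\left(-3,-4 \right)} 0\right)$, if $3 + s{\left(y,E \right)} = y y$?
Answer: $-19731$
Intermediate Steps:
$s{\left(y,E \right)} = -3 + y^{2}$ ($s{\left(y,E \right)} = -3 + y y = -3 + y^{2}$)
$-483 + 802 d 1 \cdot 6 \left(4 + s{\left(-3,-4 \right)} 0\right) = -483 + 802 \left(-1\right) 1 \cdot 6 \left(4 + \left(-3 + \left(-3\right)^{2}\right) 0\right) = -483 + 802 \left(-1\right) 6 \left(4 + \left(-3 + 9\right) 0\right) = -483 + 802 \left(- 6 \left(4 + 6 \cdot 0\right)\right) = -483 + 802 \left(- 6 \left(4 + 0\right)\right) = -483 + 802 \left(\left(-6\right) 4\right) = -483 + 802 \left(-24\right) = -483 - 19248 = -19731$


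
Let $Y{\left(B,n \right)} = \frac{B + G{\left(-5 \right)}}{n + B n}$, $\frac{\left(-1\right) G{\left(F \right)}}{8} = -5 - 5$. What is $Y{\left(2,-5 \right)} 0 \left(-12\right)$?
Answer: $0$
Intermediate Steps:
$G{\left(F \right)} = 80$ ($G{\left(F \right)} = - 8 \left(-5 - 5\right) = \left(-8\right) \left(-10\right) = 80$)
$Y{\left(B,n \right)} = \frac{80 + B}{n + B n}$ ($Y{\left(B,n \right)} = \frac{B + 80}{n + B n} = \frac{80 + B}{n + B n}$)
$Y{\left(2,-5 \right)} 0 \left(-12\right) = \frac{80 + 2}{\left(-5\right) \left(1 + 2\right)} 0 \left(-12\right) = \left(- \frac{1}{5}\right) \frac{1}{3} \cdot 82 \cdot 0 \left(-12\right) = \left(- \frac{82}{15}\right) 0 \left(-12\right) = 0 \left(-12\right) = 0$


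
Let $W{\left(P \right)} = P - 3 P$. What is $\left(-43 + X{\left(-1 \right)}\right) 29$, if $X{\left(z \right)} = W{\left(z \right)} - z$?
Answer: $-1160$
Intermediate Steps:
$W{\left(P \right)} = - 2 P$ ($W{\left(P \right)} = P - 3 P = - 2 P$)
$X{\left(z \right)} = - 3 z$ ($X{\left(z \right)} = - 2 z - z = - 3 z$)
$\left(-43 + X{\left(-1 \right)}\right) 29 = \left(-43 - -3\right) 29 = \left(-43 + 3\right) 29 = \left(-40\right) 29 = -1160$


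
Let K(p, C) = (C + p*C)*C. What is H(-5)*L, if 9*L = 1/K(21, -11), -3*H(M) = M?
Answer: 5/71874 ≈ 6.9566e-5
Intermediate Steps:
K(p, C) = C*(C + C*p) (K(p, C) = (C + C*p)*C = C*(C + C*p))
H(M) = -M/3
L = 1/23958 (L = 1/(9*(((-11)²*(1 + 21)))) = 1/(9*((121*22))) = (⅑)/2662 = (⅑)*(1/2662) = 1/23958 ≈ 4.1740e-5)
H(-5)*L = -⅓*(-5)*(1/23958) = (5/3)*(1/23958) = 5/71874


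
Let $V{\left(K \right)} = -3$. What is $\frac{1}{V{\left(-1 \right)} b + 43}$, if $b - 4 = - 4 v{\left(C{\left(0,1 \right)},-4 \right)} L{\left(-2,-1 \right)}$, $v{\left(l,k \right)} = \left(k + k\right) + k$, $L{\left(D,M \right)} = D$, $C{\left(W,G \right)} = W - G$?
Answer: $\frac{1}{319} \approx 0.0031348$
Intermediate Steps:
$v{\left(l,k \right)} = 3 k$ ($v{\left(l,k \right)} = 2 k + k = 3 k$)
$b = -92$ ($b = 4 + - 4 \cdot 3 \left(-4\right) \left(-2\right) = 4 + \left(-4\right) \left(-12\right) \left(-2\right) = 4 + 48 \left(-2\right) = 4 - 96 = -92$)
$\frac{1}{V{\left(-1 \right)} b + 43} = \frac{1}{\left(-3\right) \left(-92\right) + 43} = \frac{1}{276 + 43} = \frac{1}{319}$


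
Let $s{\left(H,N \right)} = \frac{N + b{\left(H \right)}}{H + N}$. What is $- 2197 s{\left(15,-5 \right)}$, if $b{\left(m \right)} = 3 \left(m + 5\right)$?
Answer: $- \frac{24167}{2} \approx -12084.0$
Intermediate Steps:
$b{\left(m \right)} = 15 + 3 m$ ($b{\left(m \right)} = 3 \left(5 + m\right) = 15 + 3 m$)
$s{\left(H,N \right)} = \frac{15 + N + 3 H}{H + N}$ ($s{\left(H,N \right)} = \frac{N + \left(15 + 3 H\right)}{H + N} = \frac{15 + N + 3 H}{H + N}$)
$- 2197 s{\left(15,-5 \right)} = - 2197 \frac{15 - 5 + 3 \cdot 15}{15 - 5} = - 2197 \frac{15 - 5 + 45}{10} = - 2197 \cdot \frac{1}{10} \cdot 55 = \left(-2197\right) \frac{11}{2} = - \frac{24167}{2}$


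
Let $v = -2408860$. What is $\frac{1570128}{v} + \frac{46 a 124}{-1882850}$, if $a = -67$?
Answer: $- \frac{50893157408}{113388051275} \approx -0.44884$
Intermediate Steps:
$\frac{1570128}{v} + \frac{46 a 124}{-1882850} = \frac{1570128}{-2408860} + \frac{46 \left(-67\right) 124}{-1882850} = 1570128 \left(- \frac{1}{2408860}\right) + \left(-3082\right) 124 \left(- \frac{1}{1882850}\right) = - \frac{392532}{602215} - - \frac{191084}{941425} = - \frac{392532}{602215} + \frac{191084}{941425} = - \frac{50893157408}{113388051275}$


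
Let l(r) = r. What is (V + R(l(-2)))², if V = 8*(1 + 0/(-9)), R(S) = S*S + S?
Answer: 100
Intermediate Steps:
R(S) = S + S² (R(S) = S² + S = S + S²)
V = 8 (V = 8*(1 + 0*(-⅑)) = 8*(1 + 0) = 8*1 = 8)
(V + R(l(-2)))² = (8 - 2*(1 - 2))² = (8 - 2*(-1))² = (8 + 2)² = 10² = 100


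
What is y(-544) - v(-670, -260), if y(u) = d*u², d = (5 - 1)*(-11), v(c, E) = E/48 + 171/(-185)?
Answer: -28907014403/2220 ≈ -1.3021e+7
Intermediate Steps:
v(c, E) = -171/185 + E/48 (v(c, E) = E*(1/48) + 171*(-1/185) = E/48 - 171/185 = -171/185 + E/48)
d = -44 (d = 4*(-11) = -44)
y(u) = -44*u²
y(-544) - v(-670, -260) = -44*(-544)² - (-171/185 + (1/48)*(-260)) = -44*295936 - (-171/185 - 65/12) = -13021184 - 1*(-14077/2220) = -13021184 + 14077/2220 = -28907014403/2220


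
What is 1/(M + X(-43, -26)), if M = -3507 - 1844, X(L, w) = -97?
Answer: -1/5448 ≈ -0.00018355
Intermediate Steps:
M = -5351
1/(M + X(-43, -26)) = 1/(-5351 - 97) = 1/(-5448) = -1/5448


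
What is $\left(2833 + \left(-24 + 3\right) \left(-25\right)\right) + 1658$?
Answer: $5016$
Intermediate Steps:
$\left(2833 + \left(-24 + 3\right) \left(-25\right)\right) + 1658 = \left(2833 - -525\right) + 1658 = \left(2833 + 525\right) + 1658 = 3358 + 1658 = 5016$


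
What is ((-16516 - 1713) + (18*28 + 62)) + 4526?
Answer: -13137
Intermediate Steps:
((-16516 - 1713) + (18*28 + 62)) + 4526 = (-18229 + (504 + 62)) + 4526 = (-18229 + 566) + 4526 = -17663 + 4526 = -13137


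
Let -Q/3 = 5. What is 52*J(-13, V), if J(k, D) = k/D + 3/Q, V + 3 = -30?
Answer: 1664/165 ≈ 10.085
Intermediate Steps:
Q = -15 (Q = -3*5 = -15)
V = -33 (V = -3 - 30 = -33)
J(k, D) = -⅕ + k/D (J(k, D) = k/D + 3/(-15) = k/D + 3*(-1/15) = k/D - ⅕ = -⅕ + k/D)
52*J(-13, V) = 52*((-13 - ⅕*(-33))/(-33)) = 52*(-(-13 + 33/5)/33) = 52*(-1/33*(-32/5)) = 52*(32/165) = 1664/165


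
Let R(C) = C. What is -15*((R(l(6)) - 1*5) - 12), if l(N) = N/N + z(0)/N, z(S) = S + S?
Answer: 240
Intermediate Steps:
z(S) = 2*S
l(N) = 1 (l(N) = N/N + (2*0)/N = 1 + 0/N = 1 + 0 = 1)
-15*((R(l(6)) - 1*5) - 12) = -15*((1 - 1*5) - 12) = -15*((1 - 5) - 12) = -15*(-4 - 12) = -15*(-16) = 240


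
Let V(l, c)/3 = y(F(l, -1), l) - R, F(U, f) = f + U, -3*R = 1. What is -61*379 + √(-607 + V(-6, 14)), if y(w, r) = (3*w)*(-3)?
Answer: -23119 + I*√417 ≈ -23119.0 + 20.421*I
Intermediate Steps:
R = -⅓ (R = -⅓*1 = -⅓ ≈ -0.33333)
F(U, f) = U + f
y(w, r) = -9*w
V(l, c) = 28 - 27*l (V(l, c) = 3*(-9*(l - 1) - 1*(-⅓)) = 3*(-9*(-1 + l) + ⅓) = 3*((9 - 9*l) + ⅓) = 3*(28/3 - 9*l) = 28 - 27*l)
-61*379 + √(-607 + V(-6, 14)) = -61*379 + √(-607 + (28 - 27*(-6))) = -23119 + √(-607 + (28 + 162)) = -23119 + √(-607 + 190) = -23119 + √(-417) = -23119 + I*√417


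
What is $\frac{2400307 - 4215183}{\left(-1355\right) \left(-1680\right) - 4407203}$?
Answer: $\frac{1814876}{2130803} \approx 0.85173$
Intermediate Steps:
$\frac{2400307 - 4215183}{\left(-1355\right) \left(-1680\right) - 4407203} = - \frac{1814876}{2276400 - 4407203} = - \frac{1814876}{-2130803} = \left(-1814876\right) \left(- \frac{1}{2130803}\right) = \frac{1814876}{2130803}$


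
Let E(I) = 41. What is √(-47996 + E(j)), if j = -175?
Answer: I*√47955 ≈ 218.99*I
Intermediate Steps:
√(-47996 + E(j)) = √(-47996 + 41) = √(-47955) = I*√47955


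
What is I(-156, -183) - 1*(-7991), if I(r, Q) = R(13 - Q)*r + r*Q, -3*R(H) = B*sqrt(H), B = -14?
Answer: 26347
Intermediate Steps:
R(H) = 14*sqrt(H)/3 (R(H) = -(-14)*sqrt(H)/3 = 14*sqrt(H)/3)
I(r, Q) = Q*r + 14*r*sqrt(13 - Q)/3 (I(r, Q) = (14*sqrt(13 - Q)/3)*r + r*Q = 14*r*sqrt(13 - Q)/3 + Q*r = Q*r + 14*r*sqrt(13 - Q)/3)
I(-156, -183) - 1*(-7991) = (1/3)*(-156)*(3*(-183) + 14*sqrt(13 - 1*(-183))) - 1*(-7991) = (1/3)*(-156)*(-549 + 14*sqrt(13 + 183)) + 7991 = (1/3)*(-156)*(-549 + 14*sqrt(196)) + 7991 = (1/3)*(-156)*(-549 + 14*14) + 7991 = (1/3)*(-156)*(-549 + 196) + 7991 = (1/3)*(-156)*(-353) + 7991 = 18356 + 7991 = 26347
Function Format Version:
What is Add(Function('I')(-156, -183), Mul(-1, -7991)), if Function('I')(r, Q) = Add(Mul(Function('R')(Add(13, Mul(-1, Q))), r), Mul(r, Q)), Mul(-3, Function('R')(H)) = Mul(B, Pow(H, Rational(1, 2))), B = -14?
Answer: 26347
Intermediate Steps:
Function('R')(H) = Mul(Rational(14, 3), Pow(H, Rational(1, 2))) (Function('R')(H) = Mul(Rational(-1, 3), Mul(-14, Pow(H, Rational(1, 2)))) = Mul(Rational(14, 3), Pow(H, Rational(1, 2))))
Function('I')(r, Q) = Add(Mul(Q, r), Mul(Rational(14, 3), r, Pow(Add(13, Mul(-1, Q)), Rational(1, 2)))) (Function('I')(r, Q) = Add(Mul(Mul(Rational(14, 3), Pow(Add(13, Mul(-1, Q)), Rational(1, 2))), r), Mul(r, Q)) = Add(Mul(Rational(14, 3), r, Pow(Add(13, Mul(-1, Q)), Rational(1, 2))), Mul(Q, r)) = Add(Mul(Q, r), Mul(Rational(14, 3), r, Pow(Add(13, Mul(-1, Q)), Rational(1, 2)))))
Add(Function('I')(-156, -183), Mul(-1, -7991)) = Add(Mul(Rational(1, 3), -156, Add(Mul(3, -183), Mul(14, Pow(Add(13, Mul(-1, -183)), Rational(1, 2))))), Mul(-1, -7991)) = Add(Mul(Rational(1, 3), -156, Add(-549, Mul(14, Pow(Add(13, 183), Rational(1, 2))))), 7991) = Add(Mul(Rational(1, 3), -156, Add(-549, Mul(14, Pow(196, Rational(1, 2))))), 7991) = Add(Mul(Rational(1, 3), -156, Add(-549, Mul(14, 14))), 7991) = Add(Mul(Rational(1, 3), -156, Add(-549, 196)), 7991) = Add(Mul(Rational(1, 3), -156, -353), 7991) = Add(18356, 7991) = 26347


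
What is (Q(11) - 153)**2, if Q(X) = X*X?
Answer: 1024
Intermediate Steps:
Q(X) = X**2
(Q(11) - 153)**2 = (11**2 - 153)**2 = (121 - 153)**2 = (-32)**2 = 1024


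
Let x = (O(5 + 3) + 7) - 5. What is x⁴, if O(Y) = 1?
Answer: 81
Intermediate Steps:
x = 3 (x = (1 + 7) - 5 = 8 - 5 = 3)
x⁴ = 3⁴ = 81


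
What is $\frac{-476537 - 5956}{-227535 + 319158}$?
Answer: $- \frac{160831}{30541} \approx -5.2661$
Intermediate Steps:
$\frac{-476537 - 5956}{-227535 + 319158} = - \frac{482493}{91623} = \left(-482493\right) \frac{1}{91623} = - \frac{160831}{30541}$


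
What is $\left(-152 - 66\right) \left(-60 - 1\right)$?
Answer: $13298$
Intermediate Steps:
$\left(-152 - 66\right) \left(-60 - 1\right) = - 218 \left(-60 - 1\right) = \left(-218\right) \left(-61\right) = 13298$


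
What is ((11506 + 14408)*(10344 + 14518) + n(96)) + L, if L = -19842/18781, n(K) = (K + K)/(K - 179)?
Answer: 1004308918484526/1558823 ≈ 6.4427e+8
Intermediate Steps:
n(K) = 2*K/(-179 + K) (n(K) = (2*K)/(-179 + K) = 2*K/(-179 + K))
L = -19842/18781 (L = -19842*1/18781 = -19842/18781 ≈ -1.0565)
((11506 + 14408)*(10344 + 14518) + n(96)) + L = ((11506 + 14408)*(10344 + 14518) + 2*96/(-179 + 96)) - 19842/18781 = (25914*24862 + 2*96/(-83)) - 19842/18781 = (644273868 + 2*96*(-1/83)) - 19842/18781 = (644273868 - 192/83) - 19842/18781 = 53474730852/83 - 19842/18781 = 1004308918484526/1558823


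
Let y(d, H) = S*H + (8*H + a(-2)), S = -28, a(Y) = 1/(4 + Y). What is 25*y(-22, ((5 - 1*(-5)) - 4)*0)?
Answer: 25/2 ≈ 12.500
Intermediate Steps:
y(d, H) = ½ - 20*H (y(d, H) = -28*H + (8*H + 1/(4 - 2)) = -28*H + (8*H + 1/2) = -28*H + (8*H + ½) = -28*H + (½ + 8*H) = ½ - 20*H)
25*y(-22, ((5 - 1*(-5)) - 4)*0) = 25*(½ - 20*((5 - 1*(-5)) - 4)*0) = 25*(½ - 20*((5 + 5) - 4)*0) = 25*(½ - 20*(10 - 4)*0) = 25*(½ - 120*0) = 25*(½ - 20*0) = 25*(½ + 0) = 25*(½) = 25/2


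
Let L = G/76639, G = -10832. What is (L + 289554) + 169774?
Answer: 35202427760/76639 ≈ 4.5933e+5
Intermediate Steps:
L = -10832/76639 ≈ -0.14134
(L + 289554) + 169774 = (-10832/76639 + 289554) + 169774 = 22191118174/76639 + 169774 = 35202427760/76639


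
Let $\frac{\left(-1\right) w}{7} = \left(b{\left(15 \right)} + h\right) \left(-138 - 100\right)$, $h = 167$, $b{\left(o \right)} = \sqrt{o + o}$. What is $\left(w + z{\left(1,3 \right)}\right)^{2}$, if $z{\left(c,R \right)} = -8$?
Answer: $77486296476 + 927009048 \sqrt{30} \approx 8.2564 \cdot 10^{10}$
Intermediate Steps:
$b{\left(o \right)} = \sqrt{2} \sqrt{o}$ ($b{\left(o \right)} = \sqrt{2 o} = \sqrt{2} \sqrt{o}$)
$w = 278222 + 1666 \sqrt{30}$ ($w = - 7 \left(\sqrt{2} \sqrt{15} + 167\right) \left(-138 - 100\right) = - 7 \left(\sqrt{30} + 167\right) \left(-238\right) = - 7 \left(167 + \sqrt{30}\right) \left(-238\right) = - 7 \left(-39746 - 238 \sqrt{30}\right) = 278222 + 1666 \sqrt{30} \approx 2.8735 \cdot 10^{5}$)
$\left(w + z{\left(1,3 \right)}\right)^{2} = \left(\left(278222 + 1666 \sqrt{30}\right) - 8\right)^{2} = \left(278214 + 1666 \sqrt{30}\right)^{2}$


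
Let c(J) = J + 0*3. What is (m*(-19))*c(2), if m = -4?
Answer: 152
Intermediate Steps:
c(J) = J (c(J) = J + 0 = J)
(m*(-19))*c(2) = -4*(-19)*2 = 76*2 = 152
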